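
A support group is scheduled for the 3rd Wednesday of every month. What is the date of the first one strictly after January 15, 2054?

January 2054 starts on a Thursday; its first Wednesday is the 7th, so the 3rd Wednesday is the 21st — January 21, 2054.
January 21, 2054 is after January 15, 2054, so that is the next one.

January 21, 2054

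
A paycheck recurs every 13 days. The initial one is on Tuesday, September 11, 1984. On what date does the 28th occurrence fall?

The 28th occurrence is 27 intervals after the first: 27 × 13 = 351 days after September 11, 1984.
September has 30 days — 19 days to the end of September leaves 332.
October has 31 days (301 left).
November has 30 days (271 left).
December has 31 days (240 left).
January has 31 days (209 left).
February has 28 days (181 left).
March has 31 days (150 left).
April has 30 days (120 left).
May has 31 days (89 left).
June has 30 days (59 left).
July has 31 days (28 left).
28 days into August → August 28, 1985.

August 28, 1985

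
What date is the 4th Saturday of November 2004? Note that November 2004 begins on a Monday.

November 27, 2004

November 2004 begins on a Monday, so the first Saturday is November 6 (5 days later).
The 4th Saturday is 3 weeks later: 6 + 21 = 27.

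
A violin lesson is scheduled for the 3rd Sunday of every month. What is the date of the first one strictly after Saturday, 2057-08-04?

2057-08-19

August 2057 starts on a Wednesday; its first Sunday is the 5th, so the 3rd Sunday is the 19th — 2057-08-19.
2057-08-19 is after 2057-08-04, so that is the next one.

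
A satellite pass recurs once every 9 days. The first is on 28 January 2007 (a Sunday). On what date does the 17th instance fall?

21 June 2007

The 17th occurrence is 16 intervals after the first: 16 × 9 = 144 days after 28 January 2007.
January has 31 days — 3 days to the end of January leaves 141.
February has 28 days (113 left).
March has 31 days (82 left).
April has 30 days (52 left).
May has 31 days (21 left).
21 days into June → 21 June 2007.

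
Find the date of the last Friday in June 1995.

The first Friday of June 1995 is June 2.
June 1995 has 30 days. Adding weeks: 2, 9, 16, 23, 30 — the last one ≤ 30 is the 30th.

30 June 1995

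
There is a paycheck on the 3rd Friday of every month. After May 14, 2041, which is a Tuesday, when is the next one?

May 2041 starts on a Wednesday; its first Friday is the 3rd, so the 3rd Friday is the 17th — May 17, 2041.
May 17, 2041 is after May 14, 2041, so that is the next one.

May 17, 2041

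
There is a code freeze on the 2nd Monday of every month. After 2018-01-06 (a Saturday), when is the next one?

2018-01-08

January 2018 starts on a Monday; its first Monday is the 1st, so the 2nd Monday is the 8th — 2018-01-08.
2018-01-08 is after 2018-01-06, so that is the next one.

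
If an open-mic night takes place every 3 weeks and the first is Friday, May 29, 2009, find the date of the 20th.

July 2, 2010

The 20th occurrence is 19 intervals after the first: 19 × 21 = 399 days after May 29, 2009.
May has 31 days — 2 days to the end of May leaves 397.
June has 30 days (367 left).
July has 31 days (336 left).
August has 31 days (305 left).
September has 30 days (275 left).
October has 31 days (244 left).
November has 30 days (214 left).
December has 31 days (183 left).
January has 31 days (152 left).
February has 28 days (124 left).
March has 31 days (93 left).
April has 30 days (63 left).
May has 31 days (32 left).
June has 30 days (2 left).
2 days into July → July 2, 2010.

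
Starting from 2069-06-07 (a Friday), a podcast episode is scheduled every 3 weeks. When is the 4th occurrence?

The 4th occurrence is 3 intervals after the first: 3 × 21 = 63 days after 2069-06-07.
June has 30 days — 23 days to the end of June leaves 40.
July has 31 days (9 left).
9 days into August → 2069-08-09.

2069-08-09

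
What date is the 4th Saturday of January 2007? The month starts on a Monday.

January 2007 begins on a Monday, so the first Saturday is January 6 (5 days later).
The 4th Saturday is 3 weeks later: 6 + 21 = 27.

2007-01-27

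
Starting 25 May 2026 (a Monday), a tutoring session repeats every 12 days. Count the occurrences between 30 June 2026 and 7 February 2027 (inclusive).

Occurrences land 12·i days after 25 May 2026 for i = 0, 1, 2, …
30 June 2026 is 36 days after the start; 36 ÷ 12 = 3 remainder 0. First occurrence in the window: #4 on 30 June 2026 (3×12 = 36 days in).
7 February 2027 is 258 days after the start; 258 ÷ 12 = 21 remainder 6. Last occurrence in the window: #22 on 1 February 2027.
Occurrences #4 through #22: 19 in total.

19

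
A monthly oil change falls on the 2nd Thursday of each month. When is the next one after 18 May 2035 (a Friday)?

14 June 2035

May 2035 starts on a Tuesday; its first Thursday is the 3rd, so the 2nd Thursday is the 10th — 10 May 2035.
That is not after 18 May 2035, so look at June 2035.
June 2035 starts on a Friday; its first Thursday is the 7th, so the 2nd Thursday is the 14th — 14 June 2035.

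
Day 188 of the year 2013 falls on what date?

Jul 7, 2013

Jan has 31 days (188 − 31 = 157 remain).
Feb has 28 days (157 − 28 = 129 remain).
Mar has 31 days (129 − 31 = 98 remain).
Apr has 30 days (98 − 30 = 68 remain).
May has 31 days (68 − 31 = 37 remain).
Jun has 30 days (37 − 30 = 7 remain).
7 into Jul → Jul 7.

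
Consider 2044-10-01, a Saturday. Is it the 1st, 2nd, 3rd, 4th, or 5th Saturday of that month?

Day 1 falls in week ⌈1/7⌉ of the month.
Days 1–7 hold the 1st Saturday, 8–14 the 2nd, 15–21 the 3rd, 22–28 the 4th, 29–31 the 5th.
1 is in the range for the 1st.

1st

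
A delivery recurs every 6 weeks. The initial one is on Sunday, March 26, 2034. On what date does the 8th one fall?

January 14, 2035

The 8th occurrence is 7 intervals after the first: 7 × 42 = 294 days after March 26, 2034.
March has 31 days — 5 days to the end of March leaves 289.
April has 30 days (259 left).
May has 31 days (228 left).
June has 30 days (198 left).
July has 31 days (167 left).
August has 31 days (136 left).
September has 30 days (106 left).
October has 31 days (75 left).
November has 30 days (45 left).
December has 31 days (14 left).
14 days into January → January 14, 2035.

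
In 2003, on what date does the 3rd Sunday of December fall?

21 December 2003

December 2003 begins on a Monday, so the first Sunday is December 7 (6 days later).
The 3rd Sunday is 2 weeks later: 7 + 14 = 21.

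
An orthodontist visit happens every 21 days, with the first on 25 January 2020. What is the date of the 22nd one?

The 22nd occurrence is 21 intervals after the first: 21 × 21 = 441 days after 25 January 2020.
January has 31 days — 6 days to the end of January leaves 435.
From end of January to end of 2020 is 335 days (100 left).
January has 31 days (69 left).
February has 28 days (41 left).
March has 31 days (10 left).
10 days into April → 10 April 2021.

10 April 2021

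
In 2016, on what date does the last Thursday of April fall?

The first Thursday of April 2016 is April 7.
April 2016 has 30 days. Adding weeks: 7, 14, 21, 28 — the last one ≤ 30 is the 28th.

April 28, 2016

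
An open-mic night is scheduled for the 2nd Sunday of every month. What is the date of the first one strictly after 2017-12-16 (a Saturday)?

2018-01-14

December 2017 starts on a Friday; its first Sunday is the 3rd, so the 2nd Sunday is the 10th — 2017-12-10.
That is not after 2017-12-16, so look at January 2018.
January 2018 starts on a Monday; its first Sunday is the 7th, so the 2nd Sunday is the 14th — 2018-01-14.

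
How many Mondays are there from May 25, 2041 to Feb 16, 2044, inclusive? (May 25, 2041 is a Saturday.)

143

May 25, 2041 is a Saturday; the first Monday on or after it is May 27, 2041 (2 days later).
From May 27, 2041 to Feb 16, 2044: 218 + 365 + 365 + 47 = 995 days (rest of 2041, 2042, 2043, to Feb 16, 2044 in 2044).
995 ÷ 7 = 142 full weeks with remainder 1, so 142 more Mondays after the first → 143.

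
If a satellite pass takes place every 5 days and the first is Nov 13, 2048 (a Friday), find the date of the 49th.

Jul 11, 2049

The 49th occurrence is 48 intervals after the first: 48 × 5 = 240 days after Nov 13, 2048.
Nov has 30 days — 17 days to the end of Nov leaves 223.
Dec has 31 days (192 left).
Jan has 31 days (161 left).
Feb has 28 days (133 left).
Mar has 31 days (102 left).
Apr has 30 days (72 left).
May has 31 days (41 left).
Jun has 30 days (11 left).
11 days into Jul → Jul 11, 2049.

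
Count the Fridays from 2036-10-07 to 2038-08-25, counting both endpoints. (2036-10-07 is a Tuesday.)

2036-10-07 is a Tuesday; the first Friday on or after it is 2036-10-10 (3 days later).
From 2036-10-10 to 2038-08-25: 82 + 365 + 237 = 684 days (rest of 2036, 2037, to 2038-08-25 in 2038).
684 ÷ 7 = 97 full weeks with remainder 5, so 97 more Fridays after the first → 98.

98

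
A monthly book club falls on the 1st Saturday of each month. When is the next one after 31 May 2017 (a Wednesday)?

3 June 2017

May 2017 starts on a Monday, so its 1st Saturday is 6 May 2017 (5 days in).
That is not after 31 May 2017, so look at June 2017.
June 2017 starts on a Thursday, so its 1st Saturday is 3 June 2017 (2 days in).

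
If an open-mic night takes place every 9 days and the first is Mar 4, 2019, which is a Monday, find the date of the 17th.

The 17th occurrence is 16 intervals after the first: 16 × 9 = 144 days after Mar 4, 2019.
Mar has 31 days — 27 days to the end of Mar leaves 117.
Apr has 30 days (87 left).
May has 31 days (56 left).
Jun has 30 days (26 left).
26 days into Jul → Jul 26, 2019.

Jul 26, 2019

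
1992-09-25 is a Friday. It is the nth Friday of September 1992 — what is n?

4th

Day 25 falls in week ⌈25/7⌉ of the month.
Days 1–7 hold the 1st Friday, 8–14 the 2nd, 15–21 the 3rd, 22–28 the 4th, 29–31 the 5th.
25 is in the range for the 4th.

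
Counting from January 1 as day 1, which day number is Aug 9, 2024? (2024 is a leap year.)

Days in months before Aug: 31 + 29 + 31 + 30 + 31 + 30 + 31 = 213.
Plus 9 days into Aug → day 222.

222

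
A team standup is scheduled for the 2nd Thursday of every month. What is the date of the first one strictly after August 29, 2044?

September 8, 2044

August 2044 starts on a Monday; its first Thursday is the 4th, so the 2nd Thursday is the 11th — August 11, 2044.
That is not after August 29, 2044, so look at September 2044.
September 2044 starts on a Thursday; its first Thursday is the 1st, so the 2nd Thursday is the 8th — September 8, 2044.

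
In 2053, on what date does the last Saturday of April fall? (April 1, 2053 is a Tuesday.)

2053-04-26

April 2053 begins on a Tuesday, so the first Saturday is April 5 (4 days later).
April 2053 has 30 days. Adding weeks: 5, 12, 19, 26 — the last one ≤ 30 is the 26th.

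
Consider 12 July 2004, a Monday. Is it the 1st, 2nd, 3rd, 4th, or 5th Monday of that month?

2nd

Day 12 falls in week ⌈12/7⌉ of the month.
Days 1–7 hold the 1st Monday, 8–14 the 2nd, 15–21 the 3rd, 22–28 the 4th, 29–31 the 5th.
12 is in the range for the 2nd.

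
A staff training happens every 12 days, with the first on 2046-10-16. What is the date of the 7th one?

The 7th occurrence is 6 intervals after the first: 6 × 12 = 72 days after 2046-10-16.
October has 31 days — 15 days to the end of October leaves 57.
November has 30 days (27 left).
27 days into December → 2046-12-27.

2046-12-27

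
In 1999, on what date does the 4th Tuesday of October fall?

The first Tuesday of October 1999 is October 5.
The 4th Tuesday is 3 weeks later: 5 + 21 = 26.

26 October 1999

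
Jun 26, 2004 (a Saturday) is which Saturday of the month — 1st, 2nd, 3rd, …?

Day 26 falls in week ⌈26/7⌉ of the month.
Days 1–7 hold the 1st Saturday, 8–14 the 2nd, 15–21 the 3rd, 22–28 the 4th, 29–31 the 5th.
26 is in the range for the 4th.

4th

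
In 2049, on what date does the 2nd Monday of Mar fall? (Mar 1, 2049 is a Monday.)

Mar 2049 begins on a Monday, so the first Monday is Mar 1.
The 2nd Monday is 1 weeks later: 1 + 7 = 8.

Mar 8, 2049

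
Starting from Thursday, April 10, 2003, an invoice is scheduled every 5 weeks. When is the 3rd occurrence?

The 3rd occurrence is 2 intervals after the first: 2 × 35 = 70 days after April 10, 2003.
April has 30 days — 20 days to the end of April leaves 50.
May has 31 days (19 left).
19 days into June → June 19, 2003.

June 19, 2003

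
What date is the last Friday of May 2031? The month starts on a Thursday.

2031-05-30

May 2031 begins on a Thursday, so the first Friday is May 2 (1 day later).
May 2031 has 31 days. Adding weeks: 2, 9, 16, 23, 30 — the last one ≤ 31 is the 30th.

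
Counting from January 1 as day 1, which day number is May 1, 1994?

Days in months before May: 31 + 28 + 31 + 30 = 120.
Plus 1 day into May → day 121.

121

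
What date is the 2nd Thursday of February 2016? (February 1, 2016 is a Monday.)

February 2016 begins on a Monday, so the first Thursday is February 4 (3 days later).
The 2nd Thursday is 1 weeks later: 4 + 7 = 11.

2016-02-11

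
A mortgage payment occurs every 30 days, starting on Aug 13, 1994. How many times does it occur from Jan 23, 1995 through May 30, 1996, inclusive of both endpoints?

Occurrences land 30·i days after Aug 13, 1994 for i = 0, 1, 2, …
Jan 23, 1995 is 163 days after the start; 163 ÷ 30 = 5 remainder 13; since the remainder is 13, round up to i = 6. First occurrence in the window: #7 on Feb 9, 1995 (6×30 = 180 days in).
May 30, 1996 is 656 days after the start; 656 ÷ 30 = 21 remainder 26. Last occurrence in the window: #22 on May 4, 1996.
Occurrences #7 through #22: 16 in total.

16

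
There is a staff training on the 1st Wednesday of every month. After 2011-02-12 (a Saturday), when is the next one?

February 2011 starts on a Tuesday, so its 1st Wednesday is 2011-02-02 (1 day in).
That is not after 2011-02-12, so look at March 2011.
March 2011 starts on a Tuesday, so its 1st Wednesday is 2011-03-02 (1 day in).

2011-03-02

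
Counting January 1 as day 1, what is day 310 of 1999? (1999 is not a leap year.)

January has 31 days (310 − 31 = 279 remain).
February has 28 days (279 − 28 = 251 remain).
March has 31 days (251 − 31 = 220 remain).
April has 30 days (220 − 30 = 190 remain).
May has 31 days (190 − 31 = 159 remain).
June has 30 days (159 − 30 = 129 remain).
July has 31 days (129 − 31 = 98 remain).
August has 31 days (98 − 31 = 67 remain).
September has 30 days (67 − 30 = 37 remain).
October has 31 days (37 − 31 = 6 remain).
6 into November → November 6.

November 6, 1999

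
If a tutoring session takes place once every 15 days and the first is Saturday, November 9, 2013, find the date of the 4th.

The 4th occurrence is 3 intervals after the first: 3 × 15 = 45 days after November 9, 2013.
November has 30 days — 21 days to the end of November leaves 24.
24 days into December → December 24, 2013.

December 24, 2013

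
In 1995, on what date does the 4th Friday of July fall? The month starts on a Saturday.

July 28, 1995

July 1995 begins on a Saturday, so the first Friday is July 7 (6 days later).
The 4th Friday is 3 weeks later: 7 + 21 = 28.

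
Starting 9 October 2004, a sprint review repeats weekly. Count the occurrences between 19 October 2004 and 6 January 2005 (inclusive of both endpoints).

11

Occurrences land 7·i days after 9 October 2004 for i = 0, 1, 2, …
19 October 2004 is 10 days after the start; 10 ÷ 7 = 1 remainder 3; since the remainder is 3, round up to i = 2. First occurrence in the window: #3 on 23 October 2004 (2×7 = 14 days in).
6 January 2005 is 89 days after the start; 89 ÷ 7 = 12 remainder 5. Last occurrence in the window: #13 on 1 January 2005.
Occurrences #3 through #13: 11 in total.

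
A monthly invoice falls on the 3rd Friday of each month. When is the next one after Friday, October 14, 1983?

October 21, 1983

October 1983 starts on a Saturday; its first Friday is the 7th, so the 3rd Friday is the 21st — October 21, 1983.
October 21, 1983 is after October 14, 1983, so that is the next one.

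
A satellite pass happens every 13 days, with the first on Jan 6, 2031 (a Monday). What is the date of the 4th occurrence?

Feb 14, 2031

The 4th occurrence is 3 intervals after the first: 3 × 13 = 39 days after Jan 6, 2031.
Jan has 31 days — 25 days to the end of Jan leaves 14.
14 days into Feb → Feb 14, 2031.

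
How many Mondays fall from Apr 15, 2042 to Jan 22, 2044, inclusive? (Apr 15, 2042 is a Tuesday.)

92

Apr 15, 2042 is a Tuesday; the first Monday on or after it is Apr 21, 2042 (6 days later).
From Apr 21, 2042 to Jan 22, 2044: 254 + 365 + 22 = 641 days (rest of 2042, 2043, to Jan 22, 2044 in 2044).
641 ÷ 7 = 91 full weeks with remainder 4, so 91 more Mondays after the first → 92.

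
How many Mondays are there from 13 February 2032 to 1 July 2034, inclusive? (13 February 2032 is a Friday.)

124

13 February 2032 is a Friday; the first Monday on or after it is 16 February 2032 (3 days later).
From 16 February 2032 to 1 July 2034: 319 + 365 + 182 = 866 days (rest of 2032, 2033, to 1 July 2034 in 2034).
866 ÷ 7 = 123 full weeks with remainder 5, so 123 more Mondays after the first → 124.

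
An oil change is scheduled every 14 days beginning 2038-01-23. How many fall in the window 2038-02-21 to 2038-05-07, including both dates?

5

Occurrences land 14·i days after 2038-01-23 for i = 0, 1, 2, …
2038-02-21 is 29 days after the start; 29 ÷ 14 = 2 remainder 1; since the remainder is 1, round up to i = 3. First occurrence in the window: #4 on 2038-03-06 (3×14 = 42 days in).
2038-05-07 is 104 days after the start; 104 ÷ 14 = 7 remainder 6. Last occurrence in the window: #8 on 2038-05-01.
Occurrences #4 through #8: 5 in total.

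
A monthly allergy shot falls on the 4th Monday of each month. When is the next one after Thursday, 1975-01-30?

1975-02-24

January 1975 starts on a Wednesday; its first Monday is the 6th, so the 4th Monday is the 27th — 1975-01-27.
That is not after 1975-01-30, so look at February 1975.
February 1975 starts on a Saturday; its first Monday is the 3rd, so the 4th Monday is the 24th — 1975-02-24.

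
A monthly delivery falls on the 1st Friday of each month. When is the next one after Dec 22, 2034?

Jan 5, 2035

Dec 2034 starts on a Friday, so its 1st Friday is Dec 1, 2034.
That is not after Dec 22, 2034, so look at Jan 2035.
Jan 2035 starts on a Monday, so its 1st Friday is Jan 5, 2035 (4 days in).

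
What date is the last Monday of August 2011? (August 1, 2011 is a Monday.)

August 29, 2011

August 2011 begins on a Monday, so the first Monday is August 1.
August 2011 has 31 days. Adding weeks: 1, 8, 15, 22, 29 — the last one ≤ 31 is the 29th.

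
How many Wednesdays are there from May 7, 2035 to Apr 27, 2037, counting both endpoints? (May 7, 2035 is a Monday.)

May 7, 2035 is a Monday; the first Wednesday on or after it is May 9, 2035 (2 days later).
From May 9, 2035 to Apr 27, 2037: 236 + 366 + 117 = 719 days (rest of 2035, 2036, to Apr 27, 2037 in 2037).
719 ÷ 7 = 102 full weeks with remainder 5, so 102 more Wednesdays after the first → 103.

103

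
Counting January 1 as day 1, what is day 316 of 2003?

November 12, 2003

January has 31 days (316 − 31 = 285 remain).
February has 28 days (285 − 28 = 257 remain).
March has 31 days (257 − 31 = 226 remain).
April has 30 days (226 − 30 = 196 remain).
May has 31 days (196 − 31 = 165 remain).
June has 30 days (165 − 30 = 135 remain).
July has 31 days (135 − 31 = 104 remain).
August has 31 days (104 − 31 = 73 remain).
September has 30 days (73 − 30 = 43 remain).
October has 31 days (43 − 31 = 12 remain).
12 into November → November 12.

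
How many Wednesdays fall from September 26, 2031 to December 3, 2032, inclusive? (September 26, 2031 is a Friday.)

September 26, 2031 is a Friday; the first Wednesday on or after it is October 1, 2031 (5 days later).
From October 1, 2031 to December 3, 2032: 91 + 338 = 429 days (rest of 2031, to December 3, 2032 in 2032).
429 ÷ 7 = 61 full weeks with remainder 2, so 61 more Wednesdays after the first → 62.

62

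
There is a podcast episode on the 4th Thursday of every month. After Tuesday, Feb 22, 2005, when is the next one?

Feb 2005 starts on a Tuesday; its first Thursday is the 3rd, so the 4th Thursday is the 24th — Feb 24, 2005.
Feb 24, 2005 is after Feb 22, 2005, so that is the next one.

Feb 24, 2005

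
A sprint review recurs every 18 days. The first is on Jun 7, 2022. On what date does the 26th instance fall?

The 26th occurrence is 25 intervals after the first: 25 × 18 = 450 days after Jun 7, 2022.
Jun has 30 days — 23 days to the end of Jun leaves 427.
From end of Jun to end of 2022 is 184 days (243 left).
Jan has 31 days (212 left).
Feb has 28 days (184 left).
Mar has 31 days (153 left).
Apr has 30 days (123 left).
May has 31 days (92 left).
Jun has 30 days (62 left).
Jul has 31 days (31 left).
31 days into Aug → Aug 31, 2023.

Aug 31, 2023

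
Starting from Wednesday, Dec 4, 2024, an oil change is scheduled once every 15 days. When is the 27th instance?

The 27th occurrence is 26 intervals after the first: 26 × 15 = 390 days after Dec 4, 2024.
Dec has 31 days — 27 days to the end of Dec leaves 363.
Jan has 31 days (332 left).
Feb has 28 days (304 left).
Mar has 31 days (273 left).
Apr has 30 days (243 left).
May has 31 days (212 left).
Jun has 30 days (182 left).
Jul has 31 days (151 left).
Aug has 31 days (120 left).
Sep has 30 days (90 left).
Oct has 31 days (59 left).
Nov has 30 days (29 left).
29 days into Dec → Dec 29, 2025.

Dec 29, 2025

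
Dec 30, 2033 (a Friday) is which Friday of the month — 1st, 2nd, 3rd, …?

5th

Day 30 falls in week ⌈30/7⌉ of the month.
Days 1–7 hold the 1st Friday, 8–14 the 2nd, 15–21 the 3rd, 22–28 the 4th, 29–31 the 5th.
30 is in the range for the 5th.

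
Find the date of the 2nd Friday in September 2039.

9 September 2039

September 2039 begins on a Thursday, so the first Friday is September 2 (1 day later).
The 2nd Friday is 1 weeks later: 2 + 7 = 9.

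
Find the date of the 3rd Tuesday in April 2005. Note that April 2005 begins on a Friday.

April 2005 begins on a Friday, so the first Tuesday is April 5 (4 days later).
The 3rd Tuesday is 2 weeks later: 5 + 14 = 19.

2005-04-19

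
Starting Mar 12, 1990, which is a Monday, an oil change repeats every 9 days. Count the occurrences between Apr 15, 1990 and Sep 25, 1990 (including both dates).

18

Occurrences land 9·i days after Mar 12, 1990 for i = 0, 1, 2, …
Apr 15, 1990 is 34 days after the start; 34 ÷ 9 = 3 remainder 7; since the remainder is 7, round up to i = 4. First occurrence in the window: #5 on Apr 17, 1990 (4×9 = 36 days in).
Sep 25, 1990 is 197 days after the start; 197 ÷ 9 = 21 remainder 8. Last occurrence in the window: #22 on Sep 17, 1990.
Occurrences #5 through #22: 18 in total.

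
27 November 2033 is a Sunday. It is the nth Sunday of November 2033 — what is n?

4th

Day 27 falls in week ⌈27/7⌉ of the month.
Days 1–7 hold the 1st Sunday, 8–14 the 2nd, 15–21 the 3rd, 22–28 the 4th, 29–31 the 5th.
27 is in the range for the 4th.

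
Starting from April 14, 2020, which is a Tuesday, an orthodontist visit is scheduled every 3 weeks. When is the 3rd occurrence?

May 26, 2020

The 3rd occurrence is 2 intervals after the first: 2 × 21 = 42 days after April 14, 2020.
April has 30 days — 16 days to the end of April leaves 26.
26 days into May → May 26, 2020.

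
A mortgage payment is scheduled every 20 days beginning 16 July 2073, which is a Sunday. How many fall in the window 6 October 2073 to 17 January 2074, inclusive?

Occurrences land 20·i days after 16 July 2073 for i = 0, 1, 2, …
6 October 2073 is 82 days after the start; 82 ÷ 20 = 4 remainder 2; since the remainder is 2, round up to i = 5. First occurrence in the window: #6 on 24 October 2073 (5×20 = 100 days in).
17 January 2074 is 185 days after the start; 185 ÷ 20 = 9 remainder 5. Last occurrence in the window: #10 on 12 January 2074.
Occurrences #6 through #10: 5 in total.

5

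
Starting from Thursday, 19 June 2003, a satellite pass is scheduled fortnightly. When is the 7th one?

The 7th occurrence is 6 intervals after the first: 6 × 14 = 84 days after 19 June 2003.
June has 30 days — 11 days to the end of June leaves 73.
July has 31 days (42 left).
August has 31 days (11 left).
11 days into September → 11 September 2003.

11 September 2003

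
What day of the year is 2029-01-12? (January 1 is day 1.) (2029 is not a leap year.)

12

Plus 12 days into January → day 12.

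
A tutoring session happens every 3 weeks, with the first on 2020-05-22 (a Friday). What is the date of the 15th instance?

2021-03-12

The 15th occurrence is 14 intervals after the first: 14 × 21 = 294 days after 2020-05-22.
May has 31 days — 9 days to the end of May leaves 285.
June has 30 days (255 left).
July has 31 days (224 left).
August has 31 days (193 left).
September has 30 days (163 left).
October has 31 days (132 left).
November has 30 days (102 left).
December has 31 days (71 left).
January has 31 days (40 left).
February has 28 days (12 left).
12 days into March → 2021-03-12.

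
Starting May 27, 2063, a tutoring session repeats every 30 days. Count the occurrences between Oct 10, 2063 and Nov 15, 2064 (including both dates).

13

Occurrences land 30·i days after May 27, 2063 for i = 0, 1, 2, …
Oct 10, 2063 is 136 days after the start; 136 ÷ 30 = 4 remainder 16; since the remainder is 16, round up to i = 5. First occurrence in the window: #6 on Oct 24, 2063 (5×30 = 150 days in).
Nov 15, 2064 is 538 days after the start; 538 ÷ 30 = 17 remainder 28. Last occurrence in the window: #18 on Oct 18, 2064.
Occurrences #6 through #18: 13 in total.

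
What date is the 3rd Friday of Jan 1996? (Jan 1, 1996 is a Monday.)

Jan 19, 1996

Jan 1996 begins on a Monday, so the first Friday is Jan 5 (4 days later).
The 3rd Friday is 2 weeks later: 5 + 14 = 19.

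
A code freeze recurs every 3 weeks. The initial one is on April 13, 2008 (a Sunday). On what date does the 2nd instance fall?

The 2nd occurrence is 1 interval after the first: 1 × 21 = 21 days after April 13, 2008.
April has 30 days — 17 days to the end of April leaves 4.
4 days into May → May 4, 2008.

May 4, 2008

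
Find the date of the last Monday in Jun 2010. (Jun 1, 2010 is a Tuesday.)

Jun 28, 2010

Jun 2010 begins on a Tuesday, so the first Monday is Jun 7 (6 days later).
Jun 2010 has 30 days. Adding weeks: 7, 14, 21, 28 — the last one ≤ 30 is the 28th.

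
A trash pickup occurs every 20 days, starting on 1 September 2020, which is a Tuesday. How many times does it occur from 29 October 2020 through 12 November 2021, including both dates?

Occurrences land 20·i days after 1 September 2020 for i = 0, 1, 2, …
29 October 2020 is 58 days after the start; 58 ÷ 20 = 2 remainder 18; since the remainder is 18, round up to i = 3. First occurrence in the window: #4 on 31 October 2020 (3×20 = 60 days in).
12 November 2021 is 437 days after the start; 437 ÷ 20 = 21 remainder 17. Last occurrence in the window: #22 on 26 October 2021.
Occurrences #4 through #22: 19 in total.

19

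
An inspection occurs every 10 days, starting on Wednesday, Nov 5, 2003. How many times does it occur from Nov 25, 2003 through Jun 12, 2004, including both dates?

Occurrences land 10·i days after Nov 5, 2003 for i = 0, 1, 2, …
Nov 25, 2003 is 20 days after the start; 20 ÷ 10 = 2 remainder 0. First occurrence in the window: #3 on Nov 25, 2003 (2×10 = 20 days in).
Jun 12, 2004 is 220 days after the start; 220 ÷ 10 = 22 remainder 0. Last occurrence in the window: #23 on Jun 12, 2004.
Occurrences #3 through #23: 21 in total.

21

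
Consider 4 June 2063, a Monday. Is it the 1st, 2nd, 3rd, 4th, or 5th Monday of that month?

Day 4 falls in week ⌈4/7⌉ of the month.
Days 1–7 hold the 1st Monday, 8–14 the 2nd, 15–21 the 3rd, 22–28 the 4th, 29–31 the 5th.
4 is in the range for the 1st.

1st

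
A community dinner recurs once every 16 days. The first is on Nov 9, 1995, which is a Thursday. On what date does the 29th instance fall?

The 29th occurrence is 28 intervals after the first: 28 × 16 = 448 days after Nov 9, 1995.
Nov has 30 days — 21 days to the end of Nov leaves 427.
From end of Nov to end of 1995 is 31 days (396 left).
1996 has 366 days (30 left).
30 days into Jan → Jan 30, 1997.

Jan 30, 1997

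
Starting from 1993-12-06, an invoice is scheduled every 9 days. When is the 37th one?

1994-10-26

The 37th occurrence is 36 intervals after the first: 36 × 9 = 324 days after 1993-12-06.
December has 31 days — 25 days to the end of December leaves 299.
January has 31 days (268 left).
February has 28 days (240 left).
March has 31 days (209 left).
April has 30 days (179 left).
May has 31 days (148 left).
June has 30 days (118 left).
July has 31 days (87 left).
August has 31 days (56 left).
September has 30 days (26 left).
26 days into October → 1994-10-26.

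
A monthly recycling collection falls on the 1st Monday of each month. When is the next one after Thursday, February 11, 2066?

February 2066 starts on a Monday, so its 1st Monday is February 1, 2066.
That is not after February 11, 2066, so look at March 2066.
March 2066 starts on a Monday, so its 1st Monday is March 1, 2066.

March 1, 2066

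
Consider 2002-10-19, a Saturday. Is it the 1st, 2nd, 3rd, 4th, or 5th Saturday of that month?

3rd

Day 19 falls in week ⌈19/7⌉ of the month.
Days 1–7 hold the 1st Saturday, 8–14 the 2nd, 15–21 the 3rd, 22–28 the 4th, 29–31 the 5th.
19 is in the range for the 3rd.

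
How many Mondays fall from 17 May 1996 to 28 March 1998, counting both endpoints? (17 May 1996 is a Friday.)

97

17 May 1996 is a Friday; the first Monday on or after it is 20 May 1996 (3 days later).
From 20 May 1996 to 28 March 1998: 225 + 365 + 87 = 677 days (rest of 1996, 1997, to 28 March 1998 in 1998).
677 ÷ 7 = 96 full weeks with remainder 5, so 96 more Mondays after the first → 97.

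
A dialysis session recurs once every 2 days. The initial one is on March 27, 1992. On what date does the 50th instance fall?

July 3, 1992

The 50th occurrence is 49 intervals after the first: 49 × 2 = 98 days after March 27, 1992.
March has 31 days — 4 days to the end of March leaves 94.
April has 30 days (64 left).
May has 31 days (33 left).
June has 30 days (3 left).
3 days into July → July 3, 1992.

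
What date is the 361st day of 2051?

January has 31 days (361 − 31 = 330 remain).
February has 28 days (330 − 28 = 302 remain).
March has 31 days (302 − 31 = 271 remain).
April has 30 days (271 − 30 = 241 remain).
May has 31 days (241 − 31 = 210 remain).
June has 30 days (210 − 30 = 180 remain).
July has 31 days (180 − 31 = 149 remain).
August has 31 days (149 − 31 = 118 remain).
September has 30 days (118 − 30 = 88 remain).
October has 31 days (88 − 31 = 57 remain).
November has 30 days (57 − 30 = 27 remain).
27 into December → December 27.

December 27, 2051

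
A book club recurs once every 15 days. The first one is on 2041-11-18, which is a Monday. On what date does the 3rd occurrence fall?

The 3rd occurrence is 2 intervals after the first: 2 × 15 = 30 days after 2041-11-18.
November has 30 days — 12 days to the end of November leaves 18.
18 days into December → 2041-12-18.

2041-12-18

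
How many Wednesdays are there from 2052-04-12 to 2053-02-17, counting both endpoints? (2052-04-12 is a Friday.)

44

2052-04-12 is a Friday; the first Wednesday on or after it is 2052-04-17 (5 days later).
From 2052-04-17 to 2053-02-17: 13 + 31 + 30 + 31 + 31 + 30 + 31 + 30 + 31 + 31 + 17 = 306 days (rest of April, May, June, July, August, September, October, November, December, January, February).
306 ÷ 7 = 43 full weeks with remainder 5, so 43 more Wednesdays after the first → 44.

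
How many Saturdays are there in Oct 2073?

Oct 1, 2073 is a Sunday; the first Saturday on or after it is Oct 7, 2073 (6 days later).
From Oct 7, 2073 to Oct 31, 2073 is 31 − 7 = 24 days.
24 ÷ 7 = 3 full weeks with remainder 3, so 3 more Saturdays after the first → 4.

4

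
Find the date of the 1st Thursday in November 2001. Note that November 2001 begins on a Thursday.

November 1, 2001

November 2001 begins on a Thursday, so the first Thursday is November 1.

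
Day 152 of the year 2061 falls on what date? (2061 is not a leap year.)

Jan has 31 days (152 − 31 = 121 remain).
Feb has 28 days (121 − 28 = 93 remain).
Mar has 31 days (93 − 31 = 62 remain).
Apr has 30 days (62 − 30 = 32 remain).
May has 31 days (32 − 31 = 1 remain).
1 into Jun → Jun 1.

Jun 1, 2061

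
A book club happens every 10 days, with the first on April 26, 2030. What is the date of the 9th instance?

July 15, 2030

The 9th occurrence is 8 intervals after the first: 8 × 10 = 80 days after April 26, 2030.
April has 30 days — 4 days to the end of April leaves 76.
May has 31 days (45 left).
June has 30 days (15 left).
15 days into July → July 15, 2030.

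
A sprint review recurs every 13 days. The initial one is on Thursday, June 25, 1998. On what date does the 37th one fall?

The 37th occurrence is 36 intervals after the first: 36 × 13 = 468 days after June 25, 1998.
June has 30 days — 5 days to the end of June leaves 463.
From end of June to end of 1998 is 184 days (279 left).
January has 31 days (248 left).
February has 28 days (220 left).
March has 31 days (189 left).
April has 30 days (159 left).
May has 31 days (128 left).
June has 30 days (98 left).
July has 31 days (67 left).
August has 31 days (36 left).
September has 30 days (6 left).
6 days into October → October 6, 1999.

October 6, 1999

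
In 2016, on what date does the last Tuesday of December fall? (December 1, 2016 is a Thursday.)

December 2016 begins on a Thursday, so the first Tuesday is December 6 (5 days later).
December 2016 has 31 days. Adding weeks: 6, 13, 20, 27 — the last one ≤ 31 is the 27th.

December 27, 2016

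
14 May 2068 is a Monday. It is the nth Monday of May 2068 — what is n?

2nd

Day 14 falls in week ⌈14/7⌉ of the month.
Days 1–7 hold the 1st Monday, 8–14 the 2nd, 15–21 the 3rd, 22–28 the 4th, 29–31 the 5th.
14 is in the range for the 2nd.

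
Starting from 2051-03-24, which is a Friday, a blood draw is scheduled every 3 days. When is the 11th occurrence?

2051-04-23

The 11th occurrence is 10 intervals after the first: 10 × 3 = 30 days after 2051-03-24.
March has 31 days — 7 days to the end of March leaves 23.
23 days into April → 2051-04-23.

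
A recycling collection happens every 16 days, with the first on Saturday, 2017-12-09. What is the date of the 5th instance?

The 5th occurrence is 4 intervals after the first: 4 × 16 = 64 days after 2017-12-09.
December has 31 days — 22 days to the end of December leaves 42.
January has 31 days (11 left).
11 days into February → 2018-02-11.

2018-02-11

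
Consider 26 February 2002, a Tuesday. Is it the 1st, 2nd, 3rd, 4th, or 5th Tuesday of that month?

4th

Day 26 falls in week ⌈26/7⌉ of the month.
Days 1–7 hold the 1st Tuesday, 8–14 the 2nd, 15–21 the 3rd, 22–28 the 4th, 29–31 the 5th.
26 is in the range for the 4th.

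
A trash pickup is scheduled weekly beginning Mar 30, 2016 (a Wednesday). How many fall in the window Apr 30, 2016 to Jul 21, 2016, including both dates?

Occurrences land 7·i days after Mar 30, 2016 for i = 0, 1, 2, …
Apr 30, 2016 is 31 days after the start; 31 ÷ 7 = 4 remainder 3; since the remainder is 3, round up to i = 5. First occurrence in the window: #6 on May 4, 2016 (5×7 = 35 days in).
Jul 21, 2016 is 113 days after the start; 113 ÷ 7 = 16 remainder 1. Last occurrence in the window: #17 on Jul 20, 2016.
Occurrences #6 through #17: 12 in total.

12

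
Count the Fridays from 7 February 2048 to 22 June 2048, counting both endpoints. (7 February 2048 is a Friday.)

7 February 2048 is a Friday; the first Friday on or after it is 7 February 2048.
From 7 February 2048 to 22 June 2048: 22 + 31 + 30 + 31 + 22 = 136 days (rest of February, March, April, May, June).
136 ÷ 7 = 19 full weeks with remainder 3, so 19 more Fridays after the first → 20.

20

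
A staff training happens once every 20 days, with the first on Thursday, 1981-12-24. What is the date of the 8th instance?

1982-05-13

The 8th occurrence is 7 intervals after the first: 7 × 20 = 140 days after 1981-12-24.
December has 31 days — 7 days to the end of December leaves 133.
January has 31 days (102 left).
February has 28 days (74 left).
March has 31 days (43 left).
April has 30 days (13 left).
13 days into May → 1982-05-13.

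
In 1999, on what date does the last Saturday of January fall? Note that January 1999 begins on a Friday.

January 1999 begins on a Friday, so the first Saturday is January 2 (1 day later).
January 1999 has 31 days. Adding weeks: 2, 9, 16, 23, 30 — the last one ≤ 31 is the 30th.

1999-01-30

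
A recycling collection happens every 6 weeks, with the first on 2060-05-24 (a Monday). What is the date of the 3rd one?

The 3rd occurrence is 2 intervals after the first: 2 × 42 = 84 days after 2060-05-24.
May has 31 days — 7 days to the end of May leaves 77.
June has 30 days (47 left).
July has 31 days (16 left).
16 days into August → 2060-08-16.

2060-08-16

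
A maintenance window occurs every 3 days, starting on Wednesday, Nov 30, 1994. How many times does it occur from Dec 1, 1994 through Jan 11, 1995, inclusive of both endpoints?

14

Occurrences land 3·i days after Nov 30, 1994 for i = 0, 1, 2, …
Dec 1, 1994 is 1 day after the start; 1 ÷ 3 = 0 remainder 1; since the remainder is 1, round up to i = 1. First occurrence in the window: #2 on Dec 3, 1994 (1×3 = 3 days in).
Jan 11, 1995 is 42 days after the start; 42 ÷ 3 = 14 remainder 0. Last occurrence in the window: #15 on Jan 11, 1995.
Occurrences #2 through #15: 14 in total.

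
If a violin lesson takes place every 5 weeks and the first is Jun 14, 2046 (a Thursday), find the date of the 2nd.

The 2nd occurrence is 1 interval after the first: 1 × 35 = 35 days after Jun 14, 2046.
Jun has 30 days — 16 days to the end of Jun leaves 19.
19 days into Jul → Jul 19, 2046.

Jul 19, 2046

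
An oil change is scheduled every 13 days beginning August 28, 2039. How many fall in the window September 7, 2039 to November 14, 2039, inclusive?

6

Occurrences land 13·i days after August 28, 2039 for i = 0, 1, 2, …
September 7, 2039 is 10 days after the start; 10 ÷ 13 = 0 remainder 10; since the remainder is 10, round up to i = 1. First occurrence in the window: #2 on September 10, 2039 (1×13 = 13 days in).
November 14, 2039 is 78 days after the start; 78 ÷ 13 = 6 remainder 0. Last occurrence in the window: #7 on November 14, 2039.
Occurrences #2 through #7: 6 in total.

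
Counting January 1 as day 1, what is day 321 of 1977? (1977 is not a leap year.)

January has 31 days (321 − 31 = 290 remain).
February has 28 days (290 − 28 = 262 remain).
March has 31 days (262 − 31 = 231 remain).
April has 30 days (231 − 30 = 201 remain).
May has 31 days (201 − 31 = 170 remain).
June has 30 days (170 − 30 = 140 remain).
July has 31 days (140 − 31 = 109 remain).
August has 31 days (109 − 31 = 78 remain).
September has 30 days (78 − 30 = 48 remain).
October has 31 days (48 − 31 = 17 remain).
17 into November → November 17.

November 17, 1977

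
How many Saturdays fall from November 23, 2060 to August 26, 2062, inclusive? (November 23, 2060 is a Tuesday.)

November 23, 2060 is a Tuesday; the first Saturday on or after it is November 27, 2060 (4 days later).
From November 27, 2060 to August 26, 2062: 34 + 365 + 238 = 637 days (rest of 2060, 2061, to August 26, 2062 in 2062).
637 ÷ 7 = 91 full weeks with remainder 0, so 91 more Saturdays after the first → 92.

92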